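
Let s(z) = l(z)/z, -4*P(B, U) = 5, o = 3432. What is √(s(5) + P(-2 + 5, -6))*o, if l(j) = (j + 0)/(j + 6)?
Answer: 156*I*√561 ≈ 3694.9*I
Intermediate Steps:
l(j) = j/(6 + j)
P(B, U) = -5/4 (P(B, U) = -¼*5 = -5/4)
s(z) = 1/(6 + z) (s(z) = (z/(6 + z))/z = 1/(6 + z))
√(s(5) + P(-2 + 5, -6))*o = √(1/(6 + 5) - 5/4)*3432 = √(1/11 - 5/4)*3432 = √(-51/44)*3432 = (I*√561/22)*3432 = 156*I*√561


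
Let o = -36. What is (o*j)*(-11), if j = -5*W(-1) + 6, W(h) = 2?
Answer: -1584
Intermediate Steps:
j = -4 (j = -5*2 + 6 = -10 + 6 = -4)
(o*j)*(-11) = -36*(-4)*(-11) = 144*(-11) = -1584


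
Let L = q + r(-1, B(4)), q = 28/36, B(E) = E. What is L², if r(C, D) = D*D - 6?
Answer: 9409/81 ≈ 116.16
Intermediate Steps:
r(C, D) = -6 + D² (r(C, D) = D² - 6 = -6 + D²)
q = 7/9 (q = 28*(1/36) = 7/9 ≈ 0.77778)
L = 97/9 (L = 7/9 + (-6 + 4²) = 7/9 + (-6 + 16) = 7/9 + 10 = 97/9 ≈ 10.778)
L² = (97/9)² = 9409/81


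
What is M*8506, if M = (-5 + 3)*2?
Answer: -34024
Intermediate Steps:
M = -4 (M = -2*2 = -4)
M*8506 = -4*8506 = -34024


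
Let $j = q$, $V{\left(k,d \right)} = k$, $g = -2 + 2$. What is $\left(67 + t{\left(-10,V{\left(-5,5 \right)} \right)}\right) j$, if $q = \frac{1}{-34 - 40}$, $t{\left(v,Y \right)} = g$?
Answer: $- \frac{67}{74} \approx -0.90541$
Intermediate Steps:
$g = 0$
$t{\left(v,Y \right)} = 0$
$q = - \frac{1}{74}$ ($q = \frac{1}{-74} = - \frac{1}{74} \approx -0.013514$)
$j = - \frac{1}{74} \approx -0.013514$
$\left(67 + t{\left(-10,V{\left(-5,5 \right)} \right)}\right) j = \left(67 + 0\right) \left(- \frac{1}{74}\right) = 67 \left(- \frac{1}{74}\right) = - \frac{67}{74}$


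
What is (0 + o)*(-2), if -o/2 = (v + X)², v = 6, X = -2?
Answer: 64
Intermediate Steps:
o = -32 (o = -2*(6 - 2)² = -2*4² = -2*16 = -32)
(0 + o)*(-2) = (0 - 32)*(-2) = -32*(-2) = 64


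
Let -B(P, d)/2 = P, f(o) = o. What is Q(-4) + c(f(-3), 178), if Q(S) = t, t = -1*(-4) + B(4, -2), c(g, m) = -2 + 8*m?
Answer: 1418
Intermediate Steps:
B(P, d) = -2*P
t = -4 (t = -1*(-4) - 2*4 = 4 - 8 = -4)
Q(S) = -4
Q(-4) + c(f(-3), 178) = -4 + (-2 + 8*178) = -4 + (-2 + 1424) = -4 + 1422 = 1418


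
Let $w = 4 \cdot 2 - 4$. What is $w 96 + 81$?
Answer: $465$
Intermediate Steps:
$w = 4$ ($w = 8 - 4 = 4$)
$w 96 + 81 = 4 \cdot 96 + 81 = 384 + 81 = 465$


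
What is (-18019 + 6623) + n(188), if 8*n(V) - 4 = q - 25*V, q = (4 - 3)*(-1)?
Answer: -95865/8 ≈ -11983.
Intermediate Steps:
q = -1 (q = 1*(-1) = -1)
n(V) = 3/8 - 25*V/8 (n(V) = 1/2 + (-1 - 25*V)/8 = 1/2 + (-1/8 - 25*V/8) = 3/8 - 25*V/8)
(-18019 + 6623) + n(188) = (-18019 + 6623) + (3/8 - 25/8*188) = -11396 + (3/8 - 1175/2) = -11396 - 4697/8 = -95865/8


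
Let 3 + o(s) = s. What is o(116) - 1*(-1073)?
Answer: 1186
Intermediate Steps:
o(s) = -3 + s
o(116) - 1*(-1073) = (-3 + 116) - 1*(-1073) = 113 + 1073 = 1186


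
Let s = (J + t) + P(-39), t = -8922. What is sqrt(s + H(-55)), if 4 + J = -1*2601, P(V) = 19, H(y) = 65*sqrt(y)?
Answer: sqrt(-11508 + 65*I*sqrt(55)) ≈ 2.2463 + 107.3*I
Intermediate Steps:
J = -2605 (J = -4 - 1*2601 = -4 - 2601 = -2605)
s = -11508 (s = (-2605 - 8922) + 19 = -11527 + 19 = -11508)
sqrt(s + H(-55)) = sqrt(-11508 + 65*sqrt(-55)) = sqrt(-11508 + 65*(I*sqrt(55))) = sqrt(-11508 + 65*I*sqrt(55))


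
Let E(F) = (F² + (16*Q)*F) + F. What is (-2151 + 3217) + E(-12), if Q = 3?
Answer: 622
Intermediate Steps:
E(F) = F² + 49*F (E(F) = (F² + (16*3)*F) + F = (F² + 48*F) + F = F² + 49*F)
(-2151 + 3217) + E(-12) = (-2151 + 3217) - 12*(49 - 12) = 1066 - 12*37 = 1066 - 444 = 622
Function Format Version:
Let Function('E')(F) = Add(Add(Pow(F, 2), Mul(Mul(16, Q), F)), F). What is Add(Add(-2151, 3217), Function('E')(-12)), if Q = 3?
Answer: 622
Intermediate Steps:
Function('E')(F) = Add(Pow(F, 2), Mul(49, F)) (Function('E')(F) = Add(Add(Pow(F, 2), Mul(Mul(16, 3), F)), F) = Add(Add(Pow(F, 2), Mul(48, F)), F) = Add(Pow(F, 2), Mul(49, F)))
Add(Add(-2151, 3217), Function('E')(-12)) = Add(Add(-2151, 3217), Mul(-12, Add(49, -12))) = Add(1066, Mul(-12, 37)) = Add(1066, -444) = 622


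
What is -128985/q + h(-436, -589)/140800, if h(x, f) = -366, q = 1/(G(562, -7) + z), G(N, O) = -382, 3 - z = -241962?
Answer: -2193705061152183/70400 ≈ -3.1161e+10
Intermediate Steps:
z = 241965 (z = 3 - 1*(-241962) = 3 + 241962 = 241965)
q = 1/241583 (q = 1/(-382 + 241965) = 1/241583 ≈ 4.1394e-6)
-128985/q + h(-436, -589)/140800 = -128985/1/241583 - 366/140800 = -128985*241583 - 366*1/140800 = -31160583255 - 183/70400 = -2193705061152183/70400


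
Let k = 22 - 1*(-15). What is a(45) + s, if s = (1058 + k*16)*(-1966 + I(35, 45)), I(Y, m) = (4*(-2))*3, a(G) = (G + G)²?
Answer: -3275400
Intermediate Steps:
a(G) = 4*G² (a(G) = (2*G)² = 4*G²)
k = 37 (k = 22 + 15 = 37)
I(Y, m) = -24 (I(Y, m) = -8*3 = -24)
s = -3283500 (s = (1058 + 37*16)*(-1966 - 24) = (1058 + 592)*(-1990) = 1650*(-1990) = -3283500)
a(45) + s = 4*45² - 3283500 = 4*2025 - 3283500 = 8100 - 3283500 = -3275400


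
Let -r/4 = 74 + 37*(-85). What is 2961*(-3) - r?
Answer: -21167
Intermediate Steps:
r = 12284 (r = -4*(74 + 37*(-85)) = -4*(74 - 3145) = -4*(-3071) = 12284)
2961*(-3) - r = 2961*(-3) - 1*12284 = -8883 - 12284 = -21167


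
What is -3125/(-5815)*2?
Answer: 1250/1163 ≈ 1.0748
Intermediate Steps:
-3125/(-5815)*2 = -3125*(-1/5815)*2 = (625/1163)*2 = 1250/1163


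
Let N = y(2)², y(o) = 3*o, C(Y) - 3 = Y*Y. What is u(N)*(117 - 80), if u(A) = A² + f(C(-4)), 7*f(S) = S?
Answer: 336367/7 ≈ 48052.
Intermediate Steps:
C(Y) = 3 + Y² (C(Y) = 3 + Y*Y = 3 + Y²)
f(S) = S/7
N = 36 (N = (3*2)² = 6² = 36)
u(A) = 19/7 + A² (u(A) = A² + (3 + (-4)²)/7 = A² + (3 + 16)/7 = A² + (⅐)*19 = A² + 19/7 = 19/7 + A²)
u(N)*(117 - 80) = (19/7 + 36²)*(117 - 80) = (19/7 + 1296)*37 = (9091/7)*37 = 336367/7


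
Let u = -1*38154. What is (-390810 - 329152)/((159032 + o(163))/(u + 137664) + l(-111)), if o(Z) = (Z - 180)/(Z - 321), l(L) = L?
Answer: 3773220047320/573359769 ≈ 6580.9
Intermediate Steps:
u = -38154
o(Z) = (-180 + Z)/(-321 + Z)
(-390810 - 329152)/((159032 + o(163))/(u + 137664) + l(-111)) = (-390810 - 329152)/((159032 + (-180 + 163)/(-321 + 163))/(-38154 + 137664) - 111) = -719962/((159032 - 17/(-158))/99510 - 111) = -719962/((159032 - 1/158*(-17))*(1/99510) - 111) = -719962/((159032 + 17/158)*(1/99510) - 111) = -719962/((25127073/158)*(1/99510) - 111) = -719962/(8375691/5240860 - 111) = -719962/(-573359769/5240860) = -719962*(-5240860/573359769) = 3773220047320/573359769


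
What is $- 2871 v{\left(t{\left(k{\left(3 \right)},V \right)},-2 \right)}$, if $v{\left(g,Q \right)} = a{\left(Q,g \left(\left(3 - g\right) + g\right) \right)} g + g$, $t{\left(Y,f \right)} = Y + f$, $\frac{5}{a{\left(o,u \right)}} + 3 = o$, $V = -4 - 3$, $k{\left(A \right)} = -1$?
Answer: $0$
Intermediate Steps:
$V = -7$
$a{\left(o,u \right)} = \frac{5}{-3 + o}$
$v{\left(g,Q \right)} = g + \frac{5 g}{-3 + Q}$ ($v{\left(g,Q \right)} = \frac{5}{-3 + Q} g + g = \frac{5 g}{-3 + Q} + g = g + \frac{5 g}{-3 + Q}$)
$- 2871 v{\left(t{\left(k{\left(3 \right)},V \right)},-2 \right)} = - 2871 \frac{\left(-1 - 7\right) \left(2 - 2\right)}{-3 - 2} = - 2871 \left(\left(-8\right) \frac{1}{-5} \cdot 0\right) = - 2871 \left(\left(-8\right) \left(- \frac{1}{5}\right) 0\right) = \left(-2871\right) 0 = 0$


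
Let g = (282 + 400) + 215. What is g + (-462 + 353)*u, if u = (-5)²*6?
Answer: -15453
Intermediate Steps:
g = 897 (g = 682 + 215 = 897)
u = 150 (u = 25*6 = 150)
g + (-462 + 353)*u = 897 + (-462 + 353)*150 = 897 - 109*150 = 897 - 16350 = -15453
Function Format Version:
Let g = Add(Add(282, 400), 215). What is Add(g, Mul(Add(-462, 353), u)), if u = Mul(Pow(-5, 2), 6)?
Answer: -15453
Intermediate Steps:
g = 897 (g = Add(682, 215) = 897)
u = 150 (u = Mul(25, 6) = 150)
Add(g, Mul(Add(-462, 353), u)) = Add(897, Mul(Add(-462, 353), 150)) = Add(897, Mul(-109, 150)) = Add(897, -16350) = -15453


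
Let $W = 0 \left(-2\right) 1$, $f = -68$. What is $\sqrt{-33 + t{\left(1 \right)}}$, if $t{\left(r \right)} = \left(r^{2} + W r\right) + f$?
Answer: $10 i \approx 10.0 i$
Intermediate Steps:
$W = 0$ ($W = 0 \cdot 1 = 0$)
$t{\left(r \right)} = -68 + r^{2}$ ($t{\left(r \right)} = \left(r^{2} + 0 r\right) - 68 = \left(r^{2} + 0\right) - 68 = r^{2} - 68 = -68 + r^{2}$)
$\sqrt{-33 + t{\left(1 \right)}} = \sqrt{-33 - \left(68 - 1^{2}\right)} = \sqrt{-33 + \left(-68 + 1\right)} = \sqrt{-33 - 67} = \sqrt{-100} = 10 i$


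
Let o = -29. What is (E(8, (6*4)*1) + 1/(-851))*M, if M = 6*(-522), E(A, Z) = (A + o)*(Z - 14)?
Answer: 559722852/851 ≈ 6.5772e+5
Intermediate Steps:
E(A, Z) = (-29 + A)*(-14 + Z) (E(A, Z) = (A - 29)*(Z - 14) = (-29 + A)*(-14 + Z))
M = -3132
(E(8, (6*4)*1) + 1/(-851))*M = ((406 - 29*6*4 - 14*8 + 8*((6*4)*1)) + 1/(-851))*(-3132) = ((406 - 696 - 112 + 8*(24*1)) - 1/851)*(-3132) = ((406 - 29*24 - 112 + 8*24) - 1/851)*(-3132) = ((406 - 696 - 112 + 192) - 1/851)*(-3132) = (-210 - 1/851)*(-3132) = -178711/851*(-3132) = 559722852/851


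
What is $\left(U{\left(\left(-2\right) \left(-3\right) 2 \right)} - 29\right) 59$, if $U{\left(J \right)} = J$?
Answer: $-1003$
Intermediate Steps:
$\left(U{\left(\left(-2\right) \left(-3\right) 2 \right)} - 29\right) 59 = \left(\left(-2\right) \left(-3\right) 2 - 29\right) 59 = \left(6 \cdot 2 - 29\right) 59 = \left(12 - 29\right) 59 = \left(-17\right) 59 = -1003$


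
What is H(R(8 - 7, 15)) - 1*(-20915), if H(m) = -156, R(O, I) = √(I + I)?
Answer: 20759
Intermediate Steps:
R(O, I) = √2*√I (R(O, I) = √(2*I) = √2*√I)
H(R(8 - 7, 15)) - 1*(-20915) = -156 - 1*(-20915) = -156 + 20915 = 20759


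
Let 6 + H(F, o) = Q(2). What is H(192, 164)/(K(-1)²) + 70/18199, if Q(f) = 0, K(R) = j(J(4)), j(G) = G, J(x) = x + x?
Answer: -52357/582368 ≈ -0.089904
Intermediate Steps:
J(x) = 2*x
K(R) = 8 (K(R) = 2*4 = 8)
H(F, o) = -6 (H(F, o) = -6 + 0 = -6)
H(192, 164)/(K(-1)²) + 70/18199 = -6/(8²) + 70/18199 = -6/64 + 70*(1/18199) = -6*1/64 + 70/18199 = -3/32 + 70/18199 = -52357/582368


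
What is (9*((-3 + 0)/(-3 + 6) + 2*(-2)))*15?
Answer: -675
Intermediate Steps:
(9*((-3 + 0)/(-3 + 6) + 2*(-2)))*15 = (9*(-3/3 - 4))*15 = (9*(-3*⅓ - 4))*15 = (9*(-1 - 4))*15 = (9*(-5))*15 = -45*15 = -675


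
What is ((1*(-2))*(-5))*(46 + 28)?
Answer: 740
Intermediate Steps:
((1*(-2))*(-5))*(46 + 28) = -2*(-5)*74 = 10*74 = 740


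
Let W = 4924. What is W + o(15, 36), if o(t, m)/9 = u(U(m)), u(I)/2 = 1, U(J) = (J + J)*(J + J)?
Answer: 4942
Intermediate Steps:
U(J) = 4*J² (U(J) = (2*J)*(2*J) = 4*J²)
u(I) = 2 (u(I) = 2*1 = 2)
o(t, m) = 18 (o(t, m) = 9*2 = 18)
W + o(15, 36) = 4924 + 18 = 4942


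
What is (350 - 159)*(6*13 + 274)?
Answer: 67232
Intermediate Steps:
(350 - 159)*(6*13 + 274) = 191*(78 + 274) = 191*352 = 67232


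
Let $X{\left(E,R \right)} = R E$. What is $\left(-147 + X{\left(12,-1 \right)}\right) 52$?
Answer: $-8268$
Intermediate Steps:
$X{\left(E,R \right)} = E R$
$\left(-147 + X{\left(12,-1 \right)}\right) 52 = \left(-147 + 12 \left(-1\right)\right) 52 = \left(-147 - 12\right) 52 = \left(-159\right) 52 = -8268$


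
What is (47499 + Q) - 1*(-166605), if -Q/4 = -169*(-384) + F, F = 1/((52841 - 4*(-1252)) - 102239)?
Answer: -1009428598/22195 ≈ -45480.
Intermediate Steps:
F = -1/44390 (F = 1/((52841 - 1*(-5008)) - 102239) = 1/((52841 + 5008) - 102239) = 1/(57849 - 102239) = 1/(-44390) = -1/44390 ≈ -2.2528e-5)
Q = -5761466878/22195 (Q = -4*(-169*(-384) - 1/44390) = -4*(64896 - 1/44390) = -4*2880733439/44390 = -5761466878/22195 ≈ -2.5958e+5)
(47499 + Q) - 1*(-166605) = (47499 - 5761466878/22195) - 1*(-166605) = -4707226573/22195 + 166605 = -1009428598/22195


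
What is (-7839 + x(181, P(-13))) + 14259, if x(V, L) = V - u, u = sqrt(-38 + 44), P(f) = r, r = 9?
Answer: 6601 - sqrt(6) ≈ 6598.5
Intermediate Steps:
P(f) = 9
u = sqrt(6) ≈ 2.4495
x(V, L) = V - sqrt(6)
(-7839 + x(181, P(-13))) + 14259 = (-7839 + (181 - sqrt(6))) + 14259 = (-7658 - sqrt(6)) + 14259 = 6601 - sqrt(6)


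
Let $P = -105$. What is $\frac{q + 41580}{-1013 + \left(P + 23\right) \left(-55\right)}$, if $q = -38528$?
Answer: $\frac{3052}{3497} \approx 0.87275$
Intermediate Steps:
$\frac{q + 41580}{-1013 + \left(P + 23\right) \left(-55\right)} = \frac{-38528 + 41580}{-1013 + \left(-105 + 23\right) \left(-55\right)} = \frac{3052}{-1013 - -4510} = \frac{3052}{-1013 + 4510} = \frac{3052}{3497}$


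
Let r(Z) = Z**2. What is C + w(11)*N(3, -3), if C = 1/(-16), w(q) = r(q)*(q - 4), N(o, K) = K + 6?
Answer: 40655/16 ≈ 2540.9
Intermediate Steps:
N(o, K) = 6 + K
w(q) = q**2*(-4 + q) (w(q) = q**2*(q - 4) = q**2*(-4 + q))
C = -1/16 ≈ -0.062500
C + w(11)*N(3, -3) = -1/16 + (11**2*(-4 + 11))*(6 - 3) = -1/16 + (121*7)*3 = -1/16 + 847*3 = -1/16 + 2541 = 40655/16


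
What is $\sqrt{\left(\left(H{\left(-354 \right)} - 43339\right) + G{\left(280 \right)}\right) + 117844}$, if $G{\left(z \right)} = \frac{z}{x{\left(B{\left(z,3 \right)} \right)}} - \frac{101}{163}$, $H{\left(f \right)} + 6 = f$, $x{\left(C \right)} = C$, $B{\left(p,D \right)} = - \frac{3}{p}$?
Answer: $\frac{\sqrt{11480449578}}{489} \approx 219.11$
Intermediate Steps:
$H{\left(f \right)} = -6 + f$
$G{\left(z \right)} = - \frac{101}{163} - \frac{z^{2}}{3}$ ($G{\left(z \right)} = \frac{z}{\left(-3\right) \frac{1}{z}} - \frac{101}{163} = z \left(- \frac{z}{3}\right) - \frac{101}{163} = - \frac{z^{2}}{3} - \frac{101}{163} = - \frac{101}{163} - \frac{z^{2}}{3}$)
$\sqrt{\left(\left(H{\left(-354 \right)} - 43339\right) + G{\left(280 \right)}\right) + 117844} = \sqrt{\left(\left(\left(-6 - 354\right) - 43339\right) - \left(\frac{101}{163} + \frac{280^{2}}{3}\right)\right) + 117844} = \sqrt{\left(\left(-360 + \left(-64996 + 21657\right)\right) - \frac{12779503}{489}\right) + 117844} = \sqrt{\left(\left(-360 - 43339\right) - \frac{12779503}{489}\right) + 117844} = \sqrt{\left(-43699 - \frac{12779503}{489}\right) + 117844} = \sqrt{- \frac{34148314}{489} + 117844} = \sqrt{\frac{23477402}{489}} = \frac{\sqrt{11480449578}}{489}$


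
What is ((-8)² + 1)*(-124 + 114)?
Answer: -650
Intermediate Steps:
((-8)² + 1)*(-124 + 114) = (64 + 1)*(-10) = 65*(-10) = -650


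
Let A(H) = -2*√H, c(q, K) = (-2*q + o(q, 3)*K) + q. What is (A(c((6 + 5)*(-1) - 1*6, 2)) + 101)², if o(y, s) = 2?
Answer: 10285 - 404*√21 ≈ 8433.6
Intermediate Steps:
c(q, K) = -q + 2*K (c(q, K) = (-2*q + 2*K) + q = -q + 2*K)
(A(c((6 + 5)*(-1) - 1*6, 2)) + 101)² = (-2*√(-((6 + 5)*(-1) - 1*6) + 2*2) + 101)² = (-2*√(-(11*(-1) - 6) + 4) + 101)² = (-2*√(-(-11 - 6) + 4) + 101)² = (-2*√(-1*(-17) + 4) + 101)² = (-2*√(17 + 4) + 101)² = (-2*√21 + 101)² = (101 - 2*√21)²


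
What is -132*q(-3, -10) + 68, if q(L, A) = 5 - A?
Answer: -1912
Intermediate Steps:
-132*q(-3, -10) + 68 = -132*(5 - 1*(-10)) + 68 = -132*(5 + 10) + 68 = -132*15 + 68 = -1980 + 68 = -1912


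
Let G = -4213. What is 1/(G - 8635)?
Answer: -1/12848 ≈ -7.7833e-5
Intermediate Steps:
1/(G - 8635) = 1/(-4213 - 8635) = 1/(-12848) = -1/12848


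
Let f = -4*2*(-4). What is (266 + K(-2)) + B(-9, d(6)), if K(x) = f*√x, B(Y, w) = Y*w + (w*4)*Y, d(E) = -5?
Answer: 491 + 32*I*√2 ≈ 491.0 + 45.255*I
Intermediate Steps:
B(Y, w) = 5*Y*w (B(Y, w) = Y*w + (4*w)*Y = Y*w + 4*Y*w = 5*Y*w)
f = 32 (f = -8*(-4) = 32)
K(x) = 32*√x
(266 + K(-2)) + B(-9, d(6)) = (266 + 32*√(-2)) + 5*(-9)*(-5) = (266 + 32*(I*√2)) + 225 = (266 + 32*I*√2) + 225 = 491 + 32*I*√2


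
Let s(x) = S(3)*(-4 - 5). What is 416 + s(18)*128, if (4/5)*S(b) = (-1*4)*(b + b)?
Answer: 34976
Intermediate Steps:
S(b) = -10*b (S(b) = 5*((-1*4)*(b + b))/4 = 5*(-8*b)/4 = -10*b)
s(x) = 270 (s(x) = (-10*3)*(-4 - 5) = -30*(-9) = 270)
416 + s(18)*128 = 416 + 270*128 = 416 + 34560 = 34976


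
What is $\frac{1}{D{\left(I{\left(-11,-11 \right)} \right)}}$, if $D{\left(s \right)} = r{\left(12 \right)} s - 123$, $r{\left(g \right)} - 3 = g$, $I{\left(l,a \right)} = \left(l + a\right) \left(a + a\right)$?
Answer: $\frac{1}{7137} \approx 0.00014011$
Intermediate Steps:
$I{\left(l,a \right)} = 2 a \left(a + l\right)$ ($I{\left(l,a \right)} = \left(a + l\right) 2 a = 2 a \left(a + l\right)$)
$r{\left(g \right)} = 3 + g$
$D{\left(s \right)} = -123 + 15 s$ ($D{\left(s \right)} = \left(3 + 12\right) s - 123 = 15 s - 123 = -123 + 15 s$)
$\frac{1}{D{\left(I{\left(-11,-11 \right)} \right)}} = \frac{1}{-123 + 15 \cdot 2 \left(-11\right) \left(-11 - 11\right)} = \frac{1}{-123 + 15 \cdot 2 \left(-11\right) \left(-22\right)} = \frac{1}{-123 + 15 \cdot 484} = \frac{1}{-123 + 7260} = \frac{1}{7137}$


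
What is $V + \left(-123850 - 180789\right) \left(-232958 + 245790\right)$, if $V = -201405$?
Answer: $-3909329053$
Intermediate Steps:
$V + \left(-123850 - 180789\right) \left(-232958 + 245790\right) = -201405 + \left(-123850 - 180789\right) \left(-232958 + 245790\right) = -201405 - 3909127648 = -3909329053$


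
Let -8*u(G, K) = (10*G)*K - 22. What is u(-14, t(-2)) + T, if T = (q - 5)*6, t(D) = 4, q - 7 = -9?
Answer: 123/4 ≈ 30.750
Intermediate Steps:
q = -2 (q = 7 - 9 = -2)
u(G, K) = 11/4 - 5*G*K/4 (u(G, K) = -((10*G)*K - 22)/8 = -(10*G*K - 22)/8 = -(-22 + 10*G*K)/8 = 11/4 - 5*G*K/4)
T = -42 (T = (-2 - 5)*6 = -7*6 = -42)
u(-14, t(-2)) + T = (11/4 - 5/4*(-14)*4) - 42 = (11/4 + 70) - 42 = 291/4 - 42 = 123/4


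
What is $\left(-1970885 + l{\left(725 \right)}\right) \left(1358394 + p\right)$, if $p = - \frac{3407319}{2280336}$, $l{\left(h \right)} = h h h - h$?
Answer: $\frac{391439018390825472825}{760112} \approx 5.1498 \cdot 10^{14}$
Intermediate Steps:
$l{\left(h \right)} = h^{3} - h$ ($l{\left(h \right)} = h^{2} h - h = h^{3} - h$)
$p = - \frac{1135773}{760112}$ ($p = \left(-3407319\right) \frac{1}{2280336} = - \frac{1135773}{760112} \approx -1.4942$)
$\left(-1970885 + l{\left(725 \right)}\right) \left(1358394 + p\right) = \left(-1970885 + \left(725^{3} - 725\right)\right) \left(1358394 - \frac{1135773}{760112}\right) = \left(-1970885 + \left(381078125 - 725\right)\right) \frac{1032530444355}{760112} = \left(-1970885 + 381077400\right) \frac{1032530444355}{760112} = 379106515 \cdot \frac{1032530444355}{760112} = \frac{391439018390825472825}{760112}$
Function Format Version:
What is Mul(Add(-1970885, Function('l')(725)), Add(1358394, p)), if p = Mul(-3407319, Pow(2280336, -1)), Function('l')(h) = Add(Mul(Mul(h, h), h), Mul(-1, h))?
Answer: Rational(391439018390825472825, 760112) ≈ 5.1498e+14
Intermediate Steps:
Function('l')(h) = Add(Pow(h, 3), Mul(-1, h)) (Function('l')(h) = Add(Mul(Pow(h, 2), h), Mul(-1, h)) = Add(Pow(h, 3), Mul(-1, h)))
p = Rational(-1135773, 760112) (p = Mul(-3407319, Rational(1, 2280336)) = Rational(-1135773, 760112) ≈ -1.4942)
Mul(Add(-1970885, Function('l')(725)), Add(1358394, p)) = Mul(Add(-1970885, Add(Pow(725, 3), Mul(-1, 725))), Add(1358394, Rational(-1135773, 760112))) = Mul(Add(-1970885, Add(381078125, -725)), Rational(1032530444355, 760112)) = Mul(Add(-1970885, 381077400), Rational(1032530444355, 760112)) = Mul(379106515, Rational(1032530444355, 760112)) = Rational(391439018390825472825, 760112)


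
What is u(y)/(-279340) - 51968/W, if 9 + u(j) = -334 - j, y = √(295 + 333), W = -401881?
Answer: 14654586303/112261438540 + √157/139670 ≈ 0.13063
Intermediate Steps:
y = 2*√157 (y = √628 = 2*√157 ≈ 25.060)
u(j) = -343 - j (u(j) = -9 + (-334 - j) = -343 - j)
u(y)/(-279340) - 51968/W = (-343 - 2*√157)/(-279340) - 51968/(-401881) = (-343 - 2*√157)*(-1/279340) - 51968*(-1/401881) = (343/279340 + √157/139670) + 51968/401881 = 14654586303/112261438540 + √157/139670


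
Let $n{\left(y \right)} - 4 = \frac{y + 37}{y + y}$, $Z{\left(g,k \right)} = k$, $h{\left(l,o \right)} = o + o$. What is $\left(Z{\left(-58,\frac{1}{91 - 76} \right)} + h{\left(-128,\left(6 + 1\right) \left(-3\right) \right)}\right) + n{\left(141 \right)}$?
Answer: $- \frac{8766}{235} \approx -37.302$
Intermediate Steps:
$h{\left(l,o \right)} = 2 o$
$n{\left(y \right)} = 4 + \frac{37 + y}{2 y}$ ($n{\left(y \right)} = 4 + \frac{y + 37}{y + y} = 4 + \frac{37 + y}{2 y}$)
$\left(Z{\left(-58,\frac{1}{91 - 76} \right)} + h{\left(-128,\left(6 + 1\right) \left(-3\right) \right)}\right) + n{\left(141 \right)} = \left(\frac{1}{91 - 76} + 2 \left(6 + 1\right) \left(-3\right)\right) + \frac{37 + 9 \cdot 141}{2 \cdot 141} = \left(\frac{1}{15} + 2 \cdot 7 \left(-3\right)\right) + \frac{1}{2} \cdot \frac{1}{141} \left(37 + 1269\right) = \left(\frac{1}{15} + 2 \left(-21\right)\right) + \frac{1}{2} \cdot \frac{1}{141} \cdot 1306 = \left(\frac{1}{15} - 42\right) + \frac{653}{141} = - \frac{629}{15} + \frac{653}{141} = - \frac{8766}{235}$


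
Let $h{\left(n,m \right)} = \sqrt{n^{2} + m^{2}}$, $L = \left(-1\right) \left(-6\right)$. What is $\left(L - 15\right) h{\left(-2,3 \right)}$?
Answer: $- 9 \sqrt{13} \approx -32.45$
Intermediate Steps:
$L = 6$
$h{\left(n,m \right)} = \sqrt{m^{2} + n^{2}}$
$\left(L - 15\right) h{\left(-2,3 \right)} = \left(6 - 15\right) \sqrt{3^{2} + \left(-2\right)^{2}} = - 9 \sqrt{9 + 4} = - 9 \sqrt{13}$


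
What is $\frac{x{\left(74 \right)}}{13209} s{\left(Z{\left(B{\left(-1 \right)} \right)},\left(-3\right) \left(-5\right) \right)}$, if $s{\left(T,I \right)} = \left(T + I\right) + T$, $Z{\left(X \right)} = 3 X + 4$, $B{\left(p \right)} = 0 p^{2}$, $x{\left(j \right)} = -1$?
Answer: $- \frac{23}{13209} \approx -0.0017412$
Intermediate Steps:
$B{\left(p \right)} = 0$
$Z{\left(X \right)} = 4 + 3 X$
$s{\left(T,I \right)} = I + 2 T$ ($s{\left(T,I \right)} = \left(I + T\right) + T = I + 2 T$)
$\frac{x{\left(74 \right)}}{13209} s{\left(Z{\left(B{\left(-1 \right)} \right)},\left(-3\right) \left(-5\right) \right)} = - \frac{1}{13209} \left(\left(-3\right) \left(-5\right) + 2 \left(4 + 3 \cdot 0\right)\right) = \left(-1\right) \frac{1}{13209} \left(15 + 2 \left(4 + 0\right)\right) = - \frac{15 + 2 \cdot 4}{13209} = - \frac{15 + 8}{13209} = \left(- \frac{1}{13209}\right) 23 = - \frac{23}{13209}$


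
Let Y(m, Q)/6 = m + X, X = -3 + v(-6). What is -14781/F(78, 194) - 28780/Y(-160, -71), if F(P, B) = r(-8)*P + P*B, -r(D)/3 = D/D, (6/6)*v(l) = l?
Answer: 5304827/193674 ≈ 27.391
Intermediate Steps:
v(l) = l
r(D) = -3 (r(D) = -3*D/D = -3*1 = -3)
X = -9 (X = -3 - 6 = -9)
Y(m, Q) = -54 + 6*m (Y(m, Q) = 6*(m - 9) = 6*(-9 + m) = -54 + 6*m)
F(P, B) = -3*P + B*P (F(P, B) = -3*P + P*B = -3*P + B*P)
-14781/F(78, 194) - 28780/Y(-160, -71) = -14781*1/(78*(-3 + 194)) - 28780/(-54 + 6*(-160)) = -14781/(78*191) - 28780/(-54 - 960) = -14781/14898 - 28780/(-1014) = -14781*1/14898 - 28780*(-1/1014) = -379/382 + 14390/507 = 5304827/193674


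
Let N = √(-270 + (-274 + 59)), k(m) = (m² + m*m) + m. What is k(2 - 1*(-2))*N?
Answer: 36*I*√485 ≈ 792.82*I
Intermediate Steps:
k(m) = m + 2*m² (k(m) = (m² + m²) + m = 2*m² + m = m + 2*m²)
N = I*√485 (N = √(-270 - 215) = √(-485) = I*√485 ≈ 22.023*I)
k(2 - 1*(-2))*N = ((2 - 1*(-2))*(1 + 2*(2 - 1*(-2))))*(I*√485) = ((2 + 2)*(1 + 2*(2 + 2)))*(I*√485) = (4*(1 + 2*4))*(I*√485) = (4*(1 + 8))*(I*√485) = (4*9)*(I*√485) = 36*(I*√485) = 36*I*√485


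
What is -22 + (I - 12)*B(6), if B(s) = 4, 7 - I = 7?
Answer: -70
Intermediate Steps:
I = 0 (I = 7 - 1*7 = 7 - 7 = 0)
-22 + (I - 12)*B(6) = -22 + (0 - 12)*4 = -22 - 12*4 = -22 - 48 = -70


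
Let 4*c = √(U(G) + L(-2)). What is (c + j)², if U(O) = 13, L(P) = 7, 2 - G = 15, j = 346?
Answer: (692 + √5)²/4 ≈ 1.2049e+5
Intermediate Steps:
G = -13 (G = 2 - 1*15 = 2 - 15 = -13)
c = √5/2 (c = √(13 + 7)/4 = √20/4 = (2*√5)/4 = √5/2 ≈ 1.1180)
(c + j)² = (√5/2 + 346)² = (346 + √5/2)²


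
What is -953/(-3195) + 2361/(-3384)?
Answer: -479827/1201320 ≈ -0.39942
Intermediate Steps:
-953/(-3195) + 2361/(-3384) = -953*(-1/3195) + 2361*(-1/3384) = 953/3195 - 787/1128 = -479827/1201320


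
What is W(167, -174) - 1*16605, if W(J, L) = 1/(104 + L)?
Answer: -1162351/70 ≈ -16605.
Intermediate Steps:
W(167, -174) - 1*16605 = 1/(104 - 174) - 1*16605 = 1/(-70) - 16605 = -1/70 - 16605 = -1162351/70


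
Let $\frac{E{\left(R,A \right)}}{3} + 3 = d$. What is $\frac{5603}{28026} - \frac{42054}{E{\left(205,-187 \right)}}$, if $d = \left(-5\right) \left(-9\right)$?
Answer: $- \frac{65438857}{196182} \approx -333.56$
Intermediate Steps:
$d = 45$
$E{\left(R,A \right)} = 126$ ($E{\left(R,A \right)} = -9 + 3 \cdot 45 = -9 + 135 = 126$)
$\frac{5603}{28026} - \frac{42054}{E{\left(205,-187 \right)}} = \frac{5603}{28026} - \frac{42054}{126} = 5603 \cdot \frac{1}{28026} - \frac{7009}{21} = \frac{5603}{28026} - \frac{7009}{21} = - \frac{65438857}{196182}$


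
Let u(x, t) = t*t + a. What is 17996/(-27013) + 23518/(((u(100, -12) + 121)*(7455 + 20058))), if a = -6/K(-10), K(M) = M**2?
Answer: -6527142352456/9845285238243 ≈ -0.66297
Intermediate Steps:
a = -3/50 (a = -6/((-10)**2) = -6/100 = -6*1/100 = -3/50 ≈ -0.060000)
u(x, t) = -3/50 + t**2 (u(x, t) = t*t - 3/50 = t**2 - 3/50 = -3/50 + t**2)
17996/(-27013) + 23518/(((u(100, -12) + 121)*(7455 + 20058))) = 17996/(-27013) + 23518/((((-3/50 + (-12)**2) + 121)*(7455 + 20058))) = 17996*(-1/27013) + 23518/((((-3/50 + 144) + 121)*27513)) = -17996/27013 + 23518/(((7197/50 + 121)*27513)) = -17996/27013 + 23518/(((13247/50)*27513)) = -17996/27013 + 23518/(364464711/50) = -17996/27013 + 23518*(50/364464711) = -17996/27013 + 1175900/364464711 = -6527142352456/9845285238243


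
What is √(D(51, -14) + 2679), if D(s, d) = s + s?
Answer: 3*√309 ≈ 52.735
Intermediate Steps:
D(s, d) = 2*s
√(D(51, -14) + 2679) = √(2*51 + 2679) = √(102 + 2679) = √2781 = 3*√309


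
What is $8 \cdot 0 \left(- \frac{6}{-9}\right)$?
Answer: $0$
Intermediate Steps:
$8 \cdot 0 \left(- \frac{6}{-9}\right) = 0 \left(\left(-6\right) \left(- \frac{1}{9}\right)\right) = 0 \cdot \frac{2}{3} = 0$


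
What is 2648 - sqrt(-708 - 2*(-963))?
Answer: 2648 - sqrt(1218) ≈ 2613.1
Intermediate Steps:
2648 - sqrt(-708 - 2*(-963)) = 2648 - sqrt(-708 + 1926) = 2648 - sqrt(1218)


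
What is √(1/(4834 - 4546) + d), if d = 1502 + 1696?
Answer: 5*√73682/24 ≈ 56.551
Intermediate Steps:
d = 3198
√(1/(4834 - 4546) + d) = √(1/(4834 - 4546) + 3198) = √(1/288 + 3198) = √(921025/288) = 5*√73682/24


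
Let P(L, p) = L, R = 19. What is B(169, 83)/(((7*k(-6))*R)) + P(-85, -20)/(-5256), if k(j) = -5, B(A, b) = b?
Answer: -379723/3495240 ≈ -0.10864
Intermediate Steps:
B(169, 83)/(((7*k(-6))*R)) + P(-85, -20)/(-5256) = 83/(((7*(-5))*19)) - 85/(-5256) = 83/((-35*19)) - 85*(-1/5256) = 83/(-665) + 85/5256 = 83*(-1/665) + 85/5256 = -83/665 + 85/5256 = -379723/3495240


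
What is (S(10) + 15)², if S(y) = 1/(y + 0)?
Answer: 22801/100 ≈ 228.01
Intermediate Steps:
S(y) = 1/y
(S(10) + 15)² = (1/10 + 15)² = (⅒ + 15)² = (151/10)² = 22801/100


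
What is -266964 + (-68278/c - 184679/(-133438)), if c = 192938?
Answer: -3436515647620239/12872630422 ≈ -2.6696e+5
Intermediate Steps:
-266964 + (-68278/c - 184679/(-133438)) = -266964 + (-68278/192938 - 184679/(-133438)) = -266964 + (-68278*1/192938 - 184679*(-1/133438)) = -266964 + (-34139/96469 + 184679/133438) = -266964 + 13260358569/12872630422 = -3436515647620239/12872630422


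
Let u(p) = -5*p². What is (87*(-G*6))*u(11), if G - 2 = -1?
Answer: 315810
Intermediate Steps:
G = 1 (G = 2 - 1 = 1)
(87*(-G*6))*u(11) = (87*(-1*1*6))*(-5*11²) = (87*(-1*6))*(-5*121) = (87*(-6))*(-605) = -522*(-605) = 315810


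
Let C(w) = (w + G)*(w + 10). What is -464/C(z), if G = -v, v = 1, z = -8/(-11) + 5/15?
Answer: -252648/365 ≈ -692.19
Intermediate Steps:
z = 35/33 (z = -8*(-1/11) + 5*(1/15) = 8/11 + ⅓ = 35/33 ≈ 1.0606)
G = -1 (G = -1*1 = -1)
C(w) = (-1 + w)*(10 + w) (C(w) = (w - 1)*(w + 10) = (-1 + w)*(10 + w))
-464/C(z) = -464/(-10 + (35/33)² + 9*(35/33)) = -464/(-10 + 1225/1089 + 105/11) = -464/730/1089 = -464*1089/730 = -252648/365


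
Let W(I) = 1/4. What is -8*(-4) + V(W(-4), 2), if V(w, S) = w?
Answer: 129/4 ≈ 32.250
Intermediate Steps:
W(I) = ¼
-8*(-4) + V(W(-4), 2) = -8*(-4) + ¼ = 32 + ¼ = 129/4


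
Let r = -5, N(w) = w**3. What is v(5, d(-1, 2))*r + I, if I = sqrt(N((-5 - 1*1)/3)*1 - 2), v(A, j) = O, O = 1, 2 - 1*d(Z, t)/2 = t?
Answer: -5 + I*sqrt(10) ≈ -5.0 + 3.1623*I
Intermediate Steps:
d(Z, t) = 4 - 2*t
v(A, j) = 1
I = I*sqrt(10) (I = sqrt(((-5 - 1*1)/3)**3*1 - 2) = sqrt(((-5 - 1)*(1/3))**3*1 - 2) = sqrt((-6*1/3)**3*1 - 2) = sqrt((-2)**3*1 - 2) = sqrt(-8*1 - 2) = sqrt(-8 - 2) = sqrt(-10) = I*sqrt(10) ≈ 3.1623*I)
v(5, d(-1, 2))*r + I = 1*(-5) + I*sqrt(10) = -5 + I*sqrt(10)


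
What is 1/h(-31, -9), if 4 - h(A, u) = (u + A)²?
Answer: -1/1596 ≈ -0.00062657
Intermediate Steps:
h(A, u) = 4 - (A + u)² (h(A, u) = 4 - (u + A)² = 4 - (A + u)²)
1/h(-31, -9) = 1/(4 - (-31 - 9)²) = 1/(4 - 1*(-40)²) = 1/(4 - 1*1600) = 1/(4 - 1600) = 1/(-1596) = -1/1596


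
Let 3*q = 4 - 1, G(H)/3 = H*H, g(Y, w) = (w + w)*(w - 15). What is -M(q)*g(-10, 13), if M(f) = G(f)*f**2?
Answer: 156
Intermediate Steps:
g(Y, w) = 2*w*(-15 + w) (g(Y, w) = (2*w)*(-15 + w) = 2*w*(-15 + w))
G(H) = 3*H**2 (G(H) = 3*(H*H) = 3*H**2)
q = 1 (q = (4 - 1)/3 = (1/3)*3 = 1)
M(f) = 3*f**4 (M(f) = (3*f**2)*f**2 = 3*f**4)
-M(q)*g(-10, 13) = -3*1**4*2*13*(-15 + 13) = -3*1*2*13*(-2) = -3*(-52) = -1*(-156) = 156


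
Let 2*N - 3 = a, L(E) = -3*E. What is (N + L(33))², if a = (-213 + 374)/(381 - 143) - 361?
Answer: 356492161/4624 ≈ 77096.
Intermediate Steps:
a = -12251/34 (a = 161/238 - 361 = 161*(1/238) - 361 = 23/34 - 361 = -12251/34 ≈ -360.32)
N = -12149/68 (N = 3/2 + (½)*(-12251/34) = 3/2 - 12251/68 = -12149/68 ≈ -178.66)
(N + L(33))² = (-12149/68 - 3*33)² = (-12149/68 - 99)² = (-18881/68)² = 356492161/4624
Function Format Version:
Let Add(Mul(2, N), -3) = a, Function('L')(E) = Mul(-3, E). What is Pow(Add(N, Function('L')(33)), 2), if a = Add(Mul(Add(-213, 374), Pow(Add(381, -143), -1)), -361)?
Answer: Rational(356492161, 4624) ≈ 77096.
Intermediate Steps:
a = Rational(-12251, 34) (a = Add(Mul(161, Pow(238, -1)), -361) = Add(Mul(161, Rational(1, 238)), -361) = Add(Rational(23, 34), -361) = Rational(-12251, 34) ≈ -360.32)
N = Rational(-12149, 68) (N = Add(Rational(3, 2), Mul(Rational(1, 2), Rational(-12251, 34))) = Add(Rational(3, 2), Rational(-12251, 68)) = Rational(-12149, 68) ≈ -178.66)
Pow(Add(N, Function('L')(33)), 2) = Pow(Add(Rational(-12149, 68), Mul(-3, 33)), 2) = Pow(Add(Rational(-12149, 68), -99), 2) = Pow(Rational(-18881, 68), 2) = Rational(356492161, 4624)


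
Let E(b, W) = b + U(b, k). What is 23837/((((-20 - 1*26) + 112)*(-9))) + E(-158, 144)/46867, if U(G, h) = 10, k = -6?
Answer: -101568781/2530818 ≈ -40.133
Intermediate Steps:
E(b, W) = 10 + b (E(b, W) = b + 10 = 10 + b)
23837/((((-20 - 1*26) + 112)*(-9))) + E(-158, 144)/46867 = 23837/((((-20 - 1*26) + 112)*(-9))) + (10 - 158)/46867 = 23837/((((-20 - 26) + 112)*(-9))) - 148*1/46867 = 23837/(((-46 + 112)*(-9))) - 148/46867 = 23837/((66*(-9))) - 148/46867 = 23837/(-594) - 148/46867 = 23837*(-1/594) - 148/46867 = -2167/54 - 148/46867 = -101568781/2530818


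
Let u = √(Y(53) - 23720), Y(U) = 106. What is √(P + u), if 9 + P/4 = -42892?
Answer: √(-171604 + I*√23614) ≈ 0.185 + 414.25*I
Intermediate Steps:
P = -171604 (P = -36 + 4*(-42892) = -36 - 171568 = -171604)
u = I*√23614 (u = √(106 - 23720) = √(-23614) = I*√23614 ≈ 153.67*I)
√(P + u) = √(-171604 + I*√23614)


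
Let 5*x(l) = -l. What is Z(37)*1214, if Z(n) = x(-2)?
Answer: 2428/5 ≈ 485.60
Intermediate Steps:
x(l) = -l/5 (x(l) = (-l)/5 = -l/5)
Z(n) = ⅖ (Z(n) = -⅕*(-2) = ⅖)
Z(37)*1214 = (⅖)*1214 = 2428/5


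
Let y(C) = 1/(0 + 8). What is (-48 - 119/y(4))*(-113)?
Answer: 113000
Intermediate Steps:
y(C) = ⅛ (y(C) = 1/8 = ⅛)
(-48 - 119/y(4))*(-113) = (-48 - 119/⅛)*(-113) = (-48 - 119*8)*(-113) = (-48 - 952)*(-113) = -1000*(-113) = 113000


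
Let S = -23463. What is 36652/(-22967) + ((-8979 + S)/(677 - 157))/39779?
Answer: -3188632973/1996110220 ≈ -1.5974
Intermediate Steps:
36652/(-22967) + ((-8979 + S)/(677 - 157))/39779 = 36652/(-22967) + ((-8979 - 23463)/(677 - 157))/39779 = 36652*(-1/22967) - 32442/520*(1/39779) = -308/193 - 32442*1/520*(1/39779) = -308/193 - 16221/260*1/39779 = -308/193 - 16221/10342540 = -3188632973/1996110220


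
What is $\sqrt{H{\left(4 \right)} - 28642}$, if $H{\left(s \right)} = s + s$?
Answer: $i \sqrt{28634} \approx 169.22 i$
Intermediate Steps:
$H{\left(s \right)} = 2 s$
$\sqrt{H{\left(4 \right)} - 28642} = \sqrt{2 \cdot 4 - 28642} = \sqrt{8 - 28642} = \sqrt{-28634} = i \sqrt{28634}$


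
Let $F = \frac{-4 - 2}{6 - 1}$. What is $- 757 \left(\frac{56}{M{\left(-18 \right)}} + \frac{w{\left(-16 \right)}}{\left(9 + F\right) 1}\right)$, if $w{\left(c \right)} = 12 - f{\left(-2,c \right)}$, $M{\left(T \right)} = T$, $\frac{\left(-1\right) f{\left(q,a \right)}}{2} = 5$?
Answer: $\frac{25738}{117} \approx 219.98$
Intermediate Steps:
$F = - \frac{6}{5} \approx -1.2$
$f{\left(q,a \right)} = -10$ ($f{\left(q,a \right)} = \left(-2\right) 5 = -10$)
$w{\left(c \right)} = 22$ ($w{\left(c \right)} = 12 - -10 = 12 + 10 = 22$)
$- 757 \left(\frac{56}{M{\left(-18 \right)}} + \frac{w{\left(-16 \right)}}{\left(9 + F\right) 1}\right) = - 757 \left(\frac{56}{-18} + \frac{22}{\left(9 - \frac{6}{5}\right) 1}\right) = - 757 \left(56 \left(- \frac{1}{18}\right) + \frac{22}{\frac{39}{5} \cdot 1}\right) = - 757 \left(- \frac{28}{9} + \frac{22}{\frac{39}{5}}\right) = - 757 \left(- \frac{28}{9} + 22 \cdot \frac{5}{39}\right) = - 757 \left(- \frac{28}{9} + \frac{110}{39}\right) = \left(-757\right) \left(- \frac{34}{117}\right) = \frac{25738}{117}$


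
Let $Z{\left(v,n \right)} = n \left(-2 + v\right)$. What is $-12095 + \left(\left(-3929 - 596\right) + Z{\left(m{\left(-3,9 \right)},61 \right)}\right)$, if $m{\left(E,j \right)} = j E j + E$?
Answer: $-31748$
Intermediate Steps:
$m{\left(E,j \right)} = E + E j^{2}$ ($m{\left(E,j \right)} = E j j + E = E j^{2} + E = E + E j^{2}$)
$-12095 + \left(\left(-3929 - 596\right) + Z{\left(m{\left(-3,9 \right)},61 \right)}\right) = -12095 + \left(\left(-3929 - 596\right) + 61 \left(-2 - 3 \left(1 + 9^{2}\right)\right)\right) = -12095 + \left(\left(-3929 - 596\right) + 61 \left(-2 - 3 \left(1 + 81\right)\right)\right) = -12095 + \left(-4525 + 61 \left(-2 - 246\right)\right) = -12095 + \left(-4525 + 61 \left(-248\right)\right) = -12095 - 19653 = -31748$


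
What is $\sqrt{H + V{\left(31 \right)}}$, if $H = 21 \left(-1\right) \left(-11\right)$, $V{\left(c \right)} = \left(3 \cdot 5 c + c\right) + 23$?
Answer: $5 \sqrt{30} \approx 27.386$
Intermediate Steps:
$V{\left(c \right)} = 23 + 16 c$ ($V{\left(c \right)} = \left(15 c + c\right) + 23 = 16 c + 23 = 23 + 16 c$)
$H = 231$ ($H = \left(-21\right) \left(-11\right) = 231$)
$\sqrt{H + V{\left(31 \right)}} = \sqrt{231 + \left(23 + 16 \cdot 31\right)} = \sqrt{231 + \left(23 + 496\right)} = \sqrt{231 + 519} = \sqrt{750} = 5 \sqrt{30}$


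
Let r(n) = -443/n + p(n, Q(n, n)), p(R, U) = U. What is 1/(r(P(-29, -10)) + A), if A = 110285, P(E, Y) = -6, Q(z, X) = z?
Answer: 6/662117 ≈ 9.0618e-6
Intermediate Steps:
r(n) = n - 443/n (r(n) = -443/n + n = n - 443/n)
1/(r(P(-29, -10)) + A) = 1/((-6 - 443/(-6)) + 110285) = 1/((-6 - 443*(-⅙)) + 110285) = 1/((-6 + 443/6) + 110285) = 1/(407/6 + 110285) = 1/(662117/6) = 6/662117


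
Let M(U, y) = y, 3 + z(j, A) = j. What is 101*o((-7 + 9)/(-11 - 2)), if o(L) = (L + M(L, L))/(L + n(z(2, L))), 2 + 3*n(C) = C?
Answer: 404/15 ≈ 26.933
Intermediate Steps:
z(j, A) = -3 + j
n(C) = -2/3 + C/3
o(L) = 2*L/(-1 + L) (o(L) = (L + L)/(L + (-2/3 + (-3 + 2)/3)) = (2*L)/(L + (-2/3 + (1/3)*(-1))) = (2*L)/(L + (-2/3 - 1/3)) = (2*L)/(L - 1) = (2*L)/(-1 + L) = 2*L/(-1 + L))
101*o((-7 + 9)/(-11 - 2)) = 101*(2*((-7 + 9)/(-11 - 2))/(-1 + (-7 + 9)/(-11 - 2))) = 101*(2*(2/(-13))/(-1 + 2/(-13))) = 101*(2*(2*(-1/13))/(-1 + 2*(-1/13))) = 101*(2*(-2/13)/(-1 - 2/13)) = 101*(2*(-2/13)/(-15/13)) = 101*(2*(-2/13)*(-13/15)) = 101*(4/15) = 404/15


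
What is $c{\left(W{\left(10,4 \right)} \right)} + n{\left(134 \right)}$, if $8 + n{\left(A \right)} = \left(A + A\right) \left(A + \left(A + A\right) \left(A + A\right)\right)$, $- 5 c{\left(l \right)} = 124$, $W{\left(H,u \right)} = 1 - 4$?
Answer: $\frac{96423556}{5} \approx 1.9285 \cdot 10^{7}$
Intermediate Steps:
$W{\left(H,u \right)} = -3$ ($W{\left(H,u \right)} = 1 - 4 = -3$)
$c{\left(l \right)} = - \frac{124}{5}$ ($c{\left(l \right)} = \left(- \frac{1}{5}\right) 124 = - \frac{124}{5}$)
$n{\left(A \right)} = -8 + 2 A \left(A + 4 A^{2}\right)$ ($n{\left(A \right)} = -8 + \left(A + A\right) \left(A + \left(A + A\right) \left(A + A\right)\right) = -8 + 2 A \left(A + 2 A 2 A\right) = -8 + 2 A \left(A + 4 A^{2}\right)$)
$c{\left(W{\left(10,4 \right)} \right)} + n{\left(134 \right)} = - \frac{124}{5} + \left(-8 + 2 \cdot 134^{2} + 8 \cdot 134^{3}\right) = - \frac{124}{5} + \left(-8 + 2 \cdot 17956 + 8 \cdot 2406104\right) = - \frac{124}{5} + \left(-8 + 35912 + 19248832\right) = - \frac{124}{5} + 19284736 = \frac{96423556}{5}$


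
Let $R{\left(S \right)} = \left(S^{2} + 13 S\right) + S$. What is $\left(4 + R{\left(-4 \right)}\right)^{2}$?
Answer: $1296$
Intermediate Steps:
$R{\left(S \right)} = S^{2} + 14 S$
$\left(4 + R{\left(-4 \right)}\right)^{2} = \left(4 - 4 \left(14 - 4\right)\right)^{2} = \left(4 - 40\right)^{2} = \left(-36\right)^{2} = 1296$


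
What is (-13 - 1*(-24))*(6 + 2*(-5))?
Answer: -44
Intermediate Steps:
(-13 - 1*(-24))*(6 + 2*(-5)) = (-13 + 24)*(6 - 10) = 11*(-4) = -44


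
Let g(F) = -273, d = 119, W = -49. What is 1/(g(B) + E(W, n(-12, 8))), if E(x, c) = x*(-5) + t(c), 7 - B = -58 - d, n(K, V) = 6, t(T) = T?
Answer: -1/22 ≈ -0.045455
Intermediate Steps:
B = 184 (B = 7 - (-58 - 1*119) = 7 - (-58 - 119) = 7 - 1*(-177) = 7 + 177 = 184)
E(x, c) = c - 5*x (E(x, c) = x*(-5) + c = -5*x + c = c - 5*x)
1/(g(B) + E(W, n(-12, 8))) = 1/(-273 + (6 - 5*(-49))) = 1/(-273 + (6 + 245)) = 1/(-273 + 251) = 1/(-22) = -1/22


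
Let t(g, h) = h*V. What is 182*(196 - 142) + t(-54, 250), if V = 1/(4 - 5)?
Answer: 9578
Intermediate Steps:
V = -1 (V = 1/(-1) = -1)
t(g, h) = -h (t(g, h) = h*(-1) = -h)
182*(196 - 142) + t(-54, 250) = 182*(196 - 142) - 1*250 = 182*54 - 250 = 9828 - 250 = 9578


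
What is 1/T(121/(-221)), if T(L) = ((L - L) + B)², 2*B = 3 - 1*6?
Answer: 4/9 ≈ 0.44444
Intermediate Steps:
B = -3/2 (B = (3 - 1*6)/2 = (3 - 6)/2 = (½)*(-3) = -3/2 ≈ -1.5000)
T(L) = 9/4 (T(L) = ((L - L) - 3/2)² = (0 - 3/2)² = (-3/2)² = 9/4)
1/T(121/(-221)) = 1/(9/4) = 4/9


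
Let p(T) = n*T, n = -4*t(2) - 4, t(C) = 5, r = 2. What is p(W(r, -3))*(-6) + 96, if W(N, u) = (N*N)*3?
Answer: 1824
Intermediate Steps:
W(N, u) = 3*N² (W(N, u) = N²*3 = 3*N²)
n = -24 (n = -4*5 - 4 = -20 - 4 = -24)
p(T) = -24*T
p(W(r, -3))*(-6) + 96 = -72*2²*(-6) + 96 = -72*4*(-6) + 96 = -24*12*(-6) + 96 = -288*(-6) + 96 = 1728 + 96 = 1824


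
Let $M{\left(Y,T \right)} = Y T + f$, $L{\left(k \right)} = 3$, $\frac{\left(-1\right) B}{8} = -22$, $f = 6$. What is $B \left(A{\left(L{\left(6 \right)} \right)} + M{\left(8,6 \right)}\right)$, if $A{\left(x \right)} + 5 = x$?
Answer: $9152$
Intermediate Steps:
$B = 176$ ($B = \left(-8\right) \left(-22\right) = 176$)
$M{\left(Y,T \right)} = 6 + T Y$ ($M{\left(Y,T \right)} = Y T + 6 = T Y + 6 = 6 + T Y$)
$A{\left(x \right)} = -5 + x$
$B \left(A{\left(L{\left(6 \right)} \right)} + M{\left(8,6 \right)}\right) = 176 \left(\left(-5 + 3\right) + \left(6 + 6 \cdot 8\right)\right) = 176 \left(-2 + \left(6 + 48\right)\right) = 176 \left(-2 + 54\right) = 176 \cdot 52 = 9152$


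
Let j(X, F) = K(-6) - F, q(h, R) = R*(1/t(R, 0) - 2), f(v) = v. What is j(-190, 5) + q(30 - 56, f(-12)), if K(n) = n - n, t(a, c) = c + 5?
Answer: 83/5 ≈ 16.600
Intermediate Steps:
t(a, c) = 5 + c
K(n) = 0
q(h, R) = -9*R/5 (q(h, R) = R*(1/(5 + 0) - 2) = R*(1/5 - 2) = R*(⅕ - 2) = R*(-9/5) = -9*R/5)
j(X, F) = -F (j(X, F) = 0 - F = -F)
j(-190, 5) + q(30 - 56, f(-12)) = -1*5 - 9/5*(-12) = -5 + 108/5 = 83/5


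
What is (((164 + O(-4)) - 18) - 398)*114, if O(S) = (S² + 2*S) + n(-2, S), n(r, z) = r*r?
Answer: -27360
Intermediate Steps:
n(r, z) = r²
O(S) = 4 + S² + 2*S (O(S) = (S² + 2*S) + (-2)² = (S² + 2*S) + 4 = 4 + S² + 2*S)
(((164 + O(-4)) - 18) - 398)*114 = (((164 + (4 + (-4)² + 2*(-4))) - 18) - 398)*114 = (((164 + (4 + 16 - 8)) - 18) - 398)*114 = (((164 + 12) - 18) - 398)*114 = ((176 - 18) - 398)*114 = (158 - 398)*114 = -240*114 = -27360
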